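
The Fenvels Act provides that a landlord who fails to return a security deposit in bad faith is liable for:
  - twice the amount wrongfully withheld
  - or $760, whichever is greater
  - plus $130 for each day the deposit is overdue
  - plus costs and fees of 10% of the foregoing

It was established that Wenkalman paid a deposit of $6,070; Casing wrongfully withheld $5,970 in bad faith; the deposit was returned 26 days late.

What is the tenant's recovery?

Doubled: 2 × $5,970 = $11,940
Minimum $760: $11,940 meets the minimum, no increase.
Late-return penalty: 26 × $130 = $3,380
Damages plus late penalty: $11,940 + $3,380 = $15,320
Costs and fees: 10% of $15,320 = $1,532
Total recovery: $15,320 + $1,532 = $16,852

$16,852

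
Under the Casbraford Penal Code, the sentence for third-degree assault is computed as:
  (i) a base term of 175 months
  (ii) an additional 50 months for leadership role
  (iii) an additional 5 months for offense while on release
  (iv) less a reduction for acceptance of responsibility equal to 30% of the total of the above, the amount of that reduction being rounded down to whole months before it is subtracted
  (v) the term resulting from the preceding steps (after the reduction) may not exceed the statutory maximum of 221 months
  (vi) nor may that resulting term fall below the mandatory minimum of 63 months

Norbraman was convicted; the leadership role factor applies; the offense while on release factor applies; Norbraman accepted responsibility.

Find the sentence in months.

Sentence: 161 months

Leadership role enhancement: +50 months
Offense while on release enhancement: +5 months
Adjusted term: 175 months + 50 months + 5 months = 230 months
Acceptance of responsibility reduction: 30% of 230 months = 69 months (rounded down)
After reduction: 230 − 69 = 161 months
Cap at 221 months: 161 months is within the cap, no reduction.
Minimum 63 months: 161 months meets the minimum, no increase.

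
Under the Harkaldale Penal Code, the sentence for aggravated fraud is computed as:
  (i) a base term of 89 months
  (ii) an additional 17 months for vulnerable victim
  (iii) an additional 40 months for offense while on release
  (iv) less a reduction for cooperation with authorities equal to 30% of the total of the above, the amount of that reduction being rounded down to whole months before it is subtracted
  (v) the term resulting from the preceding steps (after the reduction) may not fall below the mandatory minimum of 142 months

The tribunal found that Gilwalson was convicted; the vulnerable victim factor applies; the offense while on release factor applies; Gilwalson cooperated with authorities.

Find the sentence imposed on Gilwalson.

Vulnerable victim enhancement: +17 months
Offense while on release enhancement: +40 months
Adjusted term: 89 months + 17 months + 40 months = 146 months
Cooperation with authorities reduction: 30% of 146 months = 43 months (rounded down)
After reduction: 146 − 43 = 103 months
Minimum 142 months: 103 months is below the minimum → 142 months

142 months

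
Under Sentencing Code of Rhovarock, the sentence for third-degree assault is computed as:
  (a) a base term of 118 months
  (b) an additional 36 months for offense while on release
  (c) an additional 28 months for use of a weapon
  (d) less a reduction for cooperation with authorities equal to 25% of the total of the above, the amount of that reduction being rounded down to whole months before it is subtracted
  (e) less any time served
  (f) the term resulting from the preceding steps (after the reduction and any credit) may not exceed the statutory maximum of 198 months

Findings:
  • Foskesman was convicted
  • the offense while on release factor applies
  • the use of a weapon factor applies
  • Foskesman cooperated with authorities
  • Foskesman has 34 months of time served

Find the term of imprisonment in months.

Sentence: 103 months

Offense while on release enhancement: +36 months
Use of a weapon enhancement: +28 months
Adjusted term: 118 months + 36 months + 28 months = 182 months
Cooperation with authorities reduction: 25% of 182 months = 45 months (rounded down)
After reduction: 182 − 45 = 137 months
Less time served: 137 months − 34 months = 103 months
Cap at 198 months: 103 months is within the cap, no reduction.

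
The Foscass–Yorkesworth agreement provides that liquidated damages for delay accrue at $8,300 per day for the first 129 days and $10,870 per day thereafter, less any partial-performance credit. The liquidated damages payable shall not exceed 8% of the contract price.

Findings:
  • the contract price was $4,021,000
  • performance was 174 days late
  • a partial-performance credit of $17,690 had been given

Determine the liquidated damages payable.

First 129 days: 129 × $8,300 = $1,070,700
Remaining days: (174 − 129) × $10,870 = $489,150
Accrued per-day damages: $1,070,700 + $489,150 = $1,559,850
Less partial-performance credit: $1,559,850 − $17,690 = $1,542,160
Cap: 8% of $4,021,000 = $321,680
Cap at $321,680: $1,542,160 exceeds the cap → $321,680

$321,680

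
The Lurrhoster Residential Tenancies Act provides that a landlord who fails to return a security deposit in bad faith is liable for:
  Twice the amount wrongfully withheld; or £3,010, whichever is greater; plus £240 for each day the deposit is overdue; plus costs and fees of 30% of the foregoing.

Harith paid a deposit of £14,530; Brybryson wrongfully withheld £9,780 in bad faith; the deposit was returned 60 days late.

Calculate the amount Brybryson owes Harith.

Doubled: 2 × £9,780 = £19,560
Minimum £3,010: £19,560 meets the minimum, no increase.
Late-return penalty: 60 × £240 = £14,400
Damages plus late penalty: £19,560 + £14,400 = £33,960
Costs and fees: 30% of £33,960 = £10,188
Total recovery: £33,960 + £10,188 = £44,148

£44,148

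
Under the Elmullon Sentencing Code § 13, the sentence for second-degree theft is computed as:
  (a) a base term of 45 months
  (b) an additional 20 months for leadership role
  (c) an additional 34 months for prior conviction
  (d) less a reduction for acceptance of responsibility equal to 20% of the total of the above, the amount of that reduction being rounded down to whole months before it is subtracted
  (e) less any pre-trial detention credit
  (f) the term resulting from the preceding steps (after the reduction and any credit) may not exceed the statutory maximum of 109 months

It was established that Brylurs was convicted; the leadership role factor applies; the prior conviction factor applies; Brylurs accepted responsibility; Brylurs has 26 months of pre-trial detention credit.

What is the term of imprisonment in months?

Leadership role enhancement: +20 months
Prior conviction enhancement: +34 months
Adjusted term: 45 months + 20 months + 34 months = 99 months
Acceptance of responsibility reduction: 20% of 99 months = 19 months (rounded down)
After reduction: 99 − 19 = 80 months
Less pre-trial detention credit: 80 months − 26 months = 54 months
Cap at 109 months: 54 months is within the cap, no reduction.

54 months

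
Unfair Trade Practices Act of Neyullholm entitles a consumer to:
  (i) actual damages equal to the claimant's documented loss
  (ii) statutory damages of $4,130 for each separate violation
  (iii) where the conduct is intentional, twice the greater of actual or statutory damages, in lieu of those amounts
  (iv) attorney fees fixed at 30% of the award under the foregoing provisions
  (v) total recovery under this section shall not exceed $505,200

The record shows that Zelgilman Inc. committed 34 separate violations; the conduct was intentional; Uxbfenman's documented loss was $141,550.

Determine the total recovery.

$368,030

Statutory damages: 34 × $4,130 = $140,420
Greater of actual damages ($141,550) or statutory damages ($140,420): $141,550
Doubled: 2 × $141,550 = $283,100
Attorney fees: 30% of $283,100 = $84,930
Total before cap: $283,100 + $84,930 = $368,030
Cap at $505,200: $368,030 is within the cap, no reduction.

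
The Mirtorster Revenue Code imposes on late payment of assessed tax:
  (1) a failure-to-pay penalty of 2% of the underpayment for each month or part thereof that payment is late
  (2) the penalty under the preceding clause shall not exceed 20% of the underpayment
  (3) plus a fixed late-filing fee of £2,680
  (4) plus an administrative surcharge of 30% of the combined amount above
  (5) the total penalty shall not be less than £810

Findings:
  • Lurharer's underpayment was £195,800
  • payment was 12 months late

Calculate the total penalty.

£54,392

Accrued rate: 2% × 12 = 24%, capped at 20% → 20%
Failure-to-pay penalty: 20% of £195,800 = £39,160
Penalty before surcharge: £39,160 + £2,680 = £41,840
Administrative surcharge: 30% of £41,840 = £12,552
Total penalty: £41,840 + £12,552 = £54,392
Minimum £810: £54,392 meets the minimum, no increase.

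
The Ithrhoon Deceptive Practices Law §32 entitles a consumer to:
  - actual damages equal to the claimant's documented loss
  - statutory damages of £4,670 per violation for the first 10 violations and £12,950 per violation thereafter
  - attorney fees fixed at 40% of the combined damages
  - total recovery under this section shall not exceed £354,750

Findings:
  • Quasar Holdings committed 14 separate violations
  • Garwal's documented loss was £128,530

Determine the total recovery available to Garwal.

£317,842

First 10 violations: 10 × £4,670 = £46,700
Remaining violations: (14 − 10) × £12,950 = £51,800
Statutory damages: £46,700 + £51,800 = £98,500
Combined damages: £128,530 + £98,500 = £227,030
Attorney fees: 40% of £227,030 = £90,812
Total before cap: £227,030 + £90,812 = £317,842
Cap at £354,750: £317,842 is within the cap, no reduction.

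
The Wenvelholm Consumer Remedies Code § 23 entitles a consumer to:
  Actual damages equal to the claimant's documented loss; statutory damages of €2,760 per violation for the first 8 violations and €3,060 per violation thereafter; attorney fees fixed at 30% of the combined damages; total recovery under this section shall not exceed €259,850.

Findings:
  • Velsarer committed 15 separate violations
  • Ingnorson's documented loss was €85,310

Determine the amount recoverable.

€167,453

First 8 violations: 8 × €2,760 = €22,080
Remaining violations: (15 − 8) × €3,060 = €21,420
Statutory damages: €22,080 + €21,420 = €43,500
Combined damages: €85,310 + €43,500 = €128,810
Attorney fees: 30% of €128,810 = €38,643
Total before cap: €128,810 + €38,643 = €167,453
Cap at €259,850: €167,453 is within the cap, no reduction.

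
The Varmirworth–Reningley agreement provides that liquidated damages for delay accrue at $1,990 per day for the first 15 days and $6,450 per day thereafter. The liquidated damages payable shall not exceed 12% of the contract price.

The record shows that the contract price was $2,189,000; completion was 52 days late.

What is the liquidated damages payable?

Liquidated damages: $262,680

First 15 days: 15 × $1,990 = $29,850
Remaining days: (52 − 15) × $6,450 = $238,650
Accrued per-day damages: $29,850 + $238,650 = $268,500
Cap: 12% of $2,189,000 = $262,680
Cap at $262,680: $268,500 exceeds the cap → $262,680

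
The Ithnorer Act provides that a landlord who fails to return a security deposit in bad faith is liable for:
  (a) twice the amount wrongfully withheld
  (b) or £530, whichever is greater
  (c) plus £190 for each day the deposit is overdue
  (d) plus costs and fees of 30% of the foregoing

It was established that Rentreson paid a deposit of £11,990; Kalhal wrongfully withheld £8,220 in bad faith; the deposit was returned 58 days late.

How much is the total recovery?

Doubled: 2 × £8,220 = £16,440
Minimum £530: £16,440 meets the minimum, no increase.
Late-return penalty: 58 × £190 = £11,020
Damages plus late penalty: £16,440 + £11,020 = £27,460
Costs and fees: 30% of £27,460 = £8,238
Total recovery: £27,460 + £8,238 = £35,698

£35,698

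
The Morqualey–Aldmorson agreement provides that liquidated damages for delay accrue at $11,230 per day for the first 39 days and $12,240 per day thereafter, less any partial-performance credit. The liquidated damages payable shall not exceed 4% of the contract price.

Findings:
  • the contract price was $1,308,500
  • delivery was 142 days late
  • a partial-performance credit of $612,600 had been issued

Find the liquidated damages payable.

First 39 days: 39 × $11,230 = $437,970
Remaining days: (142 − 39) × $12,240 = $1,260,720
Accrued per-day damages: $437,970 + $1,260,720 = $1,698,690
Less partial-performance credit: $1,698,690 − $612,600 = $1,086,090
Cap: 4% of $1,308,500 = $52,340
Cap at $52,340: $1,086,090 exceeds the cap → $52,340

$52,340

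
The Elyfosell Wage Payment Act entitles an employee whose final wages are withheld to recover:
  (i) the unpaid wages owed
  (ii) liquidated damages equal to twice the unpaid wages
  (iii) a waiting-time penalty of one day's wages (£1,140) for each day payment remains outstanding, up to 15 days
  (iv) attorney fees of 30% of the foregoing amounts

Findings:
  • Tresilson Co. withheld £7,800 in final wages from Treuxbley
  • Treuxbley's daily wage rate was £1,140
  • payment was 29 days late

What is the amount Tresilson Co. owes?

Doubled: 2 × £7,800 = £15,600
Penalty days: min(29, 15) = 15
Waiting-time penalty: 15 × £1,140 = £17,100
Subtotal: £7,800 + £15,600 + £17,100 = £40,500
Attorney fees: 30% of £40,500 = £12,150
Total award: £40,500 + £12,150 = £52,650

£52,650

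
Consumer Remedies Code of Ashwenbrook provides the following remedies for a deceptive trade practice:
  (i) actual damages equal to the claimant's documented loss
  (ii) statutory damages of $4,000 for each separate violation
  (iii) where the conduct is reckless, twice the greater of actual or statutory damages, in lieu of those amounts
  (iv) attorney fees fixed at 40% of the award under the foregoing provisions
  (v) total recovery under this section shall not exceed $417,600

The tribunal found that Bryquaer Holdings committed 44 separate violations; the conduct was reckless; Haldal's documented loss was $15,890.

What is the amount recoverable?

$417,600

Statutory damages: 44 × $4,000 = $176,000
Greater of actual damages ($15,890) or statutory damages ($176,000): $176,000
Doubled: 2 × $176,000 = $352,000
Attorney fees: 40% of $352,000 = $140,800
Total before cap: $352,000 + $140,800 = $492,800
Cap at $417,600: $492,800 exceeds the cap → $417,600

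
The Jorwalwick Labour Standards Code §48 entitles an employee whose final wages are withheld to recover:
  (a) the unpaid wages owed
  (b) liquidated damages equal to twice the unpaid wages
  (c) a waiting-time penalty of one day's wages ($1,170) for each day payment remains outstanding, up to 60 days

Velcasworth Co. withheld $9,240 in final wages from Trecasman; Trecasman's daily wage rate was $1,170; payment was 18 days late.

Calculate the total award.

Doubled: 2 × $9,240 = $18,480
Penalty days: min(18, 60) = 18
Waiting-time penalty: 18 × $1,170 = $21,060
Total award: $9,240 + $18,480 + $21,060 = $48,780

$48,780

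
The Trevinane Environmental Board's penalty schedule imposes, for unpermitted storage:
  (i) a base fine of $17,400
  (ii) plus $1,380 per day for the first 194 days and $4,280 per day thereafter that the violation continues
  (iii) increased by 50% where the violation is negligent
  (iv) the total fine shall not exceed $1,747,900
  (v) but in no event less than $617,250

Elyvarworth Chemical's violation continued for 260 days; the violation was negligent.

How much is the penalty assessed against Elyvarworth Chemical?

First 194 days: 194 × $1,380 = $267,720
Remaining days: (260 − 194) × $4,280 = $282,480
Per-day component: $267,720 + $282,480 = $550,200
Base plus per-day: $17,400 + $550,200 = $567,600
Enhancement: 50% of $567,600 = $283,800
Enhanced fine: $567,600 + $283,800 = $851,400
Cap at $1,747,900: $851,400 is within the cap, no reduction.
Minimum $617,250: $851,400 meets the minimum, no increase.

$851,400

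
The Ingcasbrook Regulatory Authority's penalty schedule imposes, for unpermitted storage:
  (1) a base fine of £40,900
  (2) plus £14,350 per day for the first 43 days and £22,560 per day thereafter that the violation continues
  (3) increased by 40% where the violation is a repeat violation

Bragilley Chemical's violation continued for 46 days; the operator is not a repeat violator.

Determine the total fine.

Civil penalty: £725,630

First 43 days: 43 × £14,350 = £617,050
Remaining days: (46 − 43) × £22,560 = £67,680
Per-day component: £617,050 + £67,680 = £684,730
Base plus per-day: £40,900 + £684,730 = £725,630
The operator is not a repeat violator: no 40% increase.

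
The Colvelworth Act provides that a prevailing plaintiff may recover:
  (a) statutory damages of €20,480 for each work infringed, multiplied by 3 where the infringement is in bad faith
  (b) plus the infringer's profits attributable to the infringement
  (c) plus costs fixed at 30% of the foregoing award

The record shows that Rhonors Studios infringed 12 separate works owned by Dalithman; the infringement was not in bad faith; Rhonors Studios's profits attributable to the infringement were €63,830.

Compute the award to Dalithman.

Statutory damages: 12 × €20,480 = €245,760
Infringement not in bad faith: no ×3 enhancement.
Combined award: €245,760 + €63,830 = €309,590
Costs: 30% of €309,590 = €92,877
Award plus costs: €309,590 + €92,877 = €402,467

Award: €402,467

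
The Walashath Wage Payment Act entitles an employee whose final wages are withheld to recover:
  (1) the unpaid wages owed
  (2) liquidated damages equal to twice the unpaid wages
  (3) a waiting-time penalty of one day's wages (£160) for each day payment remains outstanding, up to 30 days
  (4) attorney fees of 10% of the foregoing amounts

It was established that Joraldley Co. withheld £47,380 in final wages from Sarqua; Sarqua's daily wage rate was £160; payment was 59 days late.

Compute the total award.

Doubled: 2 × £47,380 = £94,760
Penalty days: min(59, 30) = 30
Waiting-time penalty: 30 × £160 = £4,800
Subtotal: £47,380 + £94,760 + £4,800 = £146,940
Attorney fees: 10% of £146,940 = £14,694
Total award: £146,940 + £14,694 = £161,634

£161,634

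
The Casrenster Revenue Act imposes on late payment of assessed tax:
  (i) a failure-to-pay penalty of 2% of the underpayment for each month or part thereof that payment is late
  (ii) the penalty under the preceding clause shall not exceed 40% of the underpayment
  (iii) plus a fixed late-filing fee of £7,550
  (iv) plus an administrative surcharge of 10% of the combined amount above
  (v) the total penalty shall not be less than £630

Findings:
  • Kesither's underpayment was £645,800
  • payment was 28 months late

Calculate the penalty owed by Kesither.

£292,457

Accrued rate: 2% × 28 = 56%, capped at 40% → 40%
Failure-to-pay penalty: 40% of £645,800 = £258,320
Penalty before surcharge: £258,320 + £7,550 = £265,870
Administrative surcharge: 10% of £265,870 = £26,587
Total penalty: £265,870 + £26,587 = £292,457
Minimum £630: £292,457 meets the minimum, no increase.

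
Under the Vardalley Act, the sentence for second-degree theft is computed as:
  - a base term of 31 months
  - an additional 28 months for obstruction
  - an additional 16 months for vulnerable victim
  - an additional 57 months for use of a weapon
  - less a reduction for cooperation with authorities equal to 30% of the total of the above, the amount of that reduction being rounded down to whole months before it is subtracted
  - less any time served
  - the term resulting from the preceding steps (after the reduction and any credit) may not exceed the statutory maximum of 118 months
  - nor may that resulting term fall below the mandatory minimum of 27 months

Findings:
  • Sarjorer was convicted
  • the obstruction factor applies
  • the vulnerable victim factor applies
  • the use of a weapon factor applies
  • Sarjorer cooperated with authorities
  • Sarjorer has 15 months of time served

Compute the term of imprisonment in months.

78 months

Obstruction enhancement: +28 months
Vulnerable victim enhancement: +16 months
Use of a weapon enhancement: +57 months
Adjusted term: 31 months + 28 months + 16 months + 57 months = 132 months
Cooperation with authorities reduction: 30% of 132 months = 39 months (rounded down)
After reduction: 132 − 39 = 93 months
Less time served: 93 months − 15 months = 78 months
Cap at 118 months: 78 months is within the cap, no reduction.
Minimum 27 months: 78 months meets the minimum, no increase.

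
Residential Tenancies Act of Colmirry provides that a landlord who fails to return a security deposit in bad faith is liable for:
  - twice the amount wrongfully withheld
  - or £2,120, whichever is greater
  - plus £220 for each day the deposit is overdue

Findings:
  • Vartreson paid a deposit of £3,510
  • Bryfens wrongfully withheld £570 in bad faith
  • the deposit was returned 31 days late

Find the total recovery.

Doubled: 2 × £570 = £1,140
Minimum £2,120: £1,140 is below the minimum → £2,120
Late-return penalty: 31 × £220 = £6,820
Damages plus late penalty: £2,120 + £6,820 = £8,940

£8,940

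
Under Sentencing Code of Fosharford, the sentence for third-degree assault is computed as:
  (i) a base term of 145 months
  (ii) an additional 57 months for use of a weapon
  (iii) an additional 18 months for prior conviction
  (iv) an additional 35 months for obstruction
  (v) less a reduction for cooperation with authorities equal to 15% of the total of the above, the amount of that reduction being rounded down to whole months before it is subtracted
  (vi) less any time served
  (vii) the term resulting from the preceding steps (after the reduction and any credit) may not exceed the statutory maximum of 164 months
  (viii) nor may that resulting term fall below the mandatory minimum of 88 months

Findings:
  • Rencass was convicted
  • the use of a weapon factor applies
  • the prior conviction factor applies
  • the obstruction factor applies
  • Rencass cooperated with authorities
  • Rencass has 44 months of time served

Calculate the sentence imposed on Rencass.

Use of a weapon enhancement: +57 months
Prior conviction enhancement: +18 months
Obstruction enhancement: +35 months
Adjusted term: 145 months + 57 months + 18 months + 35 months = 255 months
Cooperation with authorities reduction: 15% of 255 months = 38 months (rounded down)
After reduction: 255 − 38 = 217 months
Less time served: 217 months − 44 months = 173 months
Cap at 164 months: 173 months exceeds the cap → 164 months
Minimum 88 months: 164 months meets the minimum, no increase.

Sentence: 164 months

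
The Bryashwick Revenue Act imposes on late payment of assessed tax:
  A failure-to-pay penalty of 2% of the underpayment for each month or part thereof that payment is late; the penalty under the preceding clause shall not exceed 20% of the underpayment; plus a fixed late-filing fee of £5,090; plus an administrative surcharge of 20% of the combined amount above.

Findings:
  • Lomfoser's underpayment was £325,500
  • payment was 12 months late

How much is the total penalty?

£84,228

Accrued rate: 2% × 12 = 24%, capped at 20% → 20%
Failure-to-pay penalty: 20% of £325,500 = £65,100
Penalty before surcharge: £65,100 + £5,090 = £70,190
Administrative surcharge: 20% of £70,190 = £14,038
Total penalty: £70,190 + £14,038 = £84,228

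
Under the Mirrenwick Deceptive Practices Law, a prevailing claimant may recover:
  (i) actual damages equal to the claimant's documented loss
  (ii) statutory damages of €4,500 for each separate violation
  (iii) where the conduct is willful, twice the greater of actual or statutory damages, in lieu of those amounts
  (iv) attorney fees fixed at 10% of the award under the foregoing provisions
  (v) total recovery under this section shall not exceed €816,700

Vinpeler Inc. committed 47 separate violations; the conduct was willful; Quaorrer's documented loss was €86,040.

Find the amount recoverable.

Statutory damages: 47 × €4,500 = €211,500
Greater of actual damages (€86,040) or statutory damages (€211,500): €211,500
Doubled: 2 × €211,500 = €423,000
Attorney fees: 10% of €423,000 = €42,300
Total before cap: €423,000 + €42,300 = €465,300
Cap at €816,700: €465,300 is within the cap, no reduction.

€465,300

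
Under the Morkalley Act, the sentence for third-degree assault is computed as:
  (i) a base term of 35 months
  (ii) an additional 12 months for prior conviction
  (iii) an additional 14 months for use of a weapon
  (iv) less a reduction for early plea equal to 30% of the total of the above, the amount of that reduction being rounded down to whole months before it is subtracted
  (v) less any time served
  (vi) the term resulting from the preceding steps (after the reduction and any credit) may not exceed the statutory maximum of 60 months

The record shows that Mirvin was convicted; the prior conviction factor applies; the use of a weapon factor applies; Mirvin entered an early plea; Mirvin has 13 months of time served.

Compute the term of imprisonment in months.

30 months

Prior conviction enhancement: +12 months
Use of a weapon enhancement: +14 months
Adjusted term: 35 months + 12 months + 14 months = 61 months
Early plea reduction: 30% of 61 months = 18 months (rounded down)
After reduction: 61 − 18 = 43 months
Less time served: 43 months − 13 months = 30 months
Cap at 60 months: 30 months is within the cap, no reduction.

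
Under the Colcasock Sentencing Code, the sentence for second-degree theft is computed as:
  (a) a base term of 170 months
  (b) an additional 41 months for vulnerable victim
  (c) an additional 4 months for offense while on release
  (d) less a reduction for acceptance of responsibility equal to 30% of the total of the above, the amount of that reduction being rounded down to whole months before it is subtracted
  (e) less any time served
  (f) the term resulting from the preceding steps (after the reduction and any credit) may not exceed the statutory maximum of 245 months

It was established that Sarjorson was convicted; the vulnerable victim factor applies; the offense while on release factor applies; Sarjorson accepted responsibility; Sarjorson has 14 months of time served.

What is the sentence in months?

Vulnerable victim enhancement: +41 months
Offense while on release enhancement: +4 months
Adjusted term: 170 months + 41 months + 4 months = 215 months
Acceptance of responsibility reduction: 30% of 215 months = 64 months (rounded down)
After reduction: 215 − 64 = 151 months
Less time served: 151 months − 14 months = 137 months
Cap at 245 months: 137 months is within the cap, no reduction.

137 months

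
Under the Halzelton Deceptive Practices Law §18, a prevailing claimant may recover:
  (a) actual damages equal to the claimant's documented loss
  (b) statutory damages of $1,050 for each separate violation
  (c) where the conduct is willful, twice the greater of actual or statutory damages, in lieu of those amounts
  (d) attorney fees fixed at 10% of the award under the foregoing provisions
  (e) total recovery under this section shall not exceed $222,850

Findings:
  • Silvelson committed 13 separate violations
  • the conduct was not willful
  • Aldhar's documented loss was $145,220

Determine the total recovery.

Statutory damages: 13 × $1,050 = $13,650
Conduct not willful: the in-lieu enhancement does not apply.
Actual plus statutory damages: $145,220 + $13,650 = $158,870
Attorney fees: 10% of $158,870 = $15,887
Total before cap: $158,870 + $15,887 = $174,757
Cap at $222,850: $174,757 is within the cap, no reduction.

$174,757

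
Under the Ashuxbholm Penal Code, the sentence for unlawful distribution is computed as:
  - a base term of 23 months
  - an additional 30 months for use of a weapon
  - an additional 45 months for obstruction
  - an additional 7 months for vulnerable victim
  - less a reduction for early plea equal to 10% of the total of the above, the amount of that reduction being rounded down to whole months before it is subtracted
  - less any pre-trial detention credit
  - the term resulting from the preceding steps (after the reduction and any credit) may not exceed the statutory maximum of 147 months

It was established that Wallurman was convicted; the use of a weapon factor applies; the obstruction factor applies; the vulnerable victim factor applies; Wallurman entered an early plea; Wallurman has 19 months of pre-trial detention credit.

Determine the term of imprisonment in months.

Use of a weapon enhancement: +30 months
Obstruction enhancement: +45 months
Vulnerable victim enhancement: +7 months
Adjusted term: 23 months + 30 months + 45 months + 7 months = 105 months
Early plea reduction: 10% of 105 months = 10 months (rounded down)
After reduction: 105 − 10 = 95 months
Less pre-trial detention credit: 95 months − 19 months = 76 months
Cap at 147 months: 76 months is within the cap, no reduction.

76 months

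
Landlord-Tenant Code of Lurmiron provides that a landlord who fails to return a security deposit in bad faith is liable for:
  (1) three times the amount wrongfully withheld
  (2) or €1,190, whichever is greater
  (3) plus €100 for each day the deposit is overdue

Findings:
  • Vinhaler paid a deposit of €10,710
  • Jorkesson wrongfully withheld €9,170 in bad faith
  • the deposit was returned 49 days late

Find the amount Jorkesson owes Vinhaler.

€32,410

Trebled: 3 × €9,170 = €27,510
Minimum €1,190: €27,510 meets the minimum, no increase.
Late-return penalty: 49 × €100 = €4,900
Damages plus late penalty: €27,510 + €4,900 = €32,410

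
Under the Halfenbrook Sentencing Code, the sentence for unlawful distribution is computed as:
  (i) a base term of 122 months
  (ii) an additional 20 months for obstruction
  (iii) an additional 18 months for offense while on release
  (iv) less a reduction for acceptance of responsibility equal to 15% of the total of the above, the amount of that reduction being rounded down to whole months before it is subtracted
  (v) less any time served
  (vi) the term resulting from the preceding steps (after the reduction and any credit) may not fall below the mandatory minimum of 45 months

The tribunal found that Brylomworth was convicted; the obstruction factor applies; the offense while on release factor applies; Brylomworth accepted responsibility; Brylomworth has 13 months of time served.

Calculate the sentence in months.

Obstruction enhancement: +20 months
Offense while on release enhancement: +18 months
Adjusted term: 122 months + 20 months + 18 months = 160 months
Acceptance of responsibility reduction: 15% of 160 months = 24 months (rounded down)
After reduction: 160 − 24 = 136 months
Less time served: 136 months − 13 months = 123 months
Minimum 45 months: 123 months meets the minimum, no increase.

123 months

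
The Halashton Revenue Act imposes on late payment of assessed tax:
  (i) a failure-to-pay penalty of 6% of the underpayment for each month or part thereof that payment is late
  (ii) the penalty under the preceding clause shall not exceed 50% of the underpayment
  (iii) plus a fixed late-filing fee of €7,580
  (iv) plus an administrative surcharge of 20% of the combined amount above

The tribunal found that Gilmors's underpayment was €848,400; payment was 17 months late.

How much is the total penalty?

Accrued rate: 6% × 17 = 102%, capped at 50% → 50%
Failure-to-pay penalty: 50% of €848,400 = €424,200
Penalty before surcharge: €424,200 + €7,580 = €431,780
Administrative surcharge: 20% of €431,780 = €86,356
Total penalty: €431,780 + €86,356 = €518,136

€518,136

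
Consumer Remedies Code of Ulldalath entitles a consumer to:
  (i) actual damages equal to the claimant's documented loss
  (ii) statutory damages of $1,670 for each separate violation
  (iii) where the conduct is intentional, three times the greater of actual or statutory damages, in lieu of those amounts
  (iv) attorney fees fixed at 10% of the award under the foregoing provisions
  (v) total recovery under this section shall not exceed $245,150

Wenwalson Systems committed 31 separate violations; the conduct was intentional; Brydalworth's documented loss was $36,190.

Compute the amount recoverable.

Statutory damages: 31 × $1,670 = $51,770
Greater of actual damages ($36,190) or statutory damages ($51,770): $51,770
Trebled: 3 × $51,770 = $155,310
Attorney fees: 10% of $155,310 = $15,531
Total before cap: $155,310 + $15,531 = $170,841
Cap at $245,150: $170,841 is within the cap, no reduction.

Total recovery: $170,841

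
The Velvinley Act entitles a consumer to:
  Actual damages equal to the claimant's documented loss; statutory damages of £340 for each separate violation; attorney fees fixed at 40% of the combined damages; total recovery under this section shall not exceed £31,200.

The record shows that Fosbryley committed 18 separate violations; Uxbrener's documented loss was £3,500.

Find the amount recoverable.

Statutory damages: 18 × £340 = £6,120
Combined damages: £3,500 + £6,120 = £9,620
Attorney fees: 40% of £9,620 = £3,848
Total before cap: £9,620 + £3,848 = £13,468
Cap at £31,200: £13,468 is within the cap, no reduction.

£13,468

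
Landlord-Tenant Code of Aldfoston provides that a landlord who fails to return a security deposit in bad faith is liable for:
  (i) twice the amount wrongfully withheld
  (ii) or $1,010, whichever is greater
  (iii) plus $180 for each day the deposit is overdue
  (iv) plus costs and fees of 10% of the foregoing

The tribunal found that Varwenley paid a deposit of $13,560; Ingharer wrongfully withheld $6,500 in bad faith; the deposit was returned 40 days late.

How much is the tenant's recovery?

Doubled: 2 × $6,500 = $13,000
Minimum $1,010: $13,000 meets the minimum, no increase.
Late-return penalty: 40 × $180 = $7,200
Damages plus late penalty: $13,000 + $7,200 = $20,200
Costs and fees: 10% of $20,200 = $2,020
Total recovery: $20,200 + $2,020 = $22,220

$22,220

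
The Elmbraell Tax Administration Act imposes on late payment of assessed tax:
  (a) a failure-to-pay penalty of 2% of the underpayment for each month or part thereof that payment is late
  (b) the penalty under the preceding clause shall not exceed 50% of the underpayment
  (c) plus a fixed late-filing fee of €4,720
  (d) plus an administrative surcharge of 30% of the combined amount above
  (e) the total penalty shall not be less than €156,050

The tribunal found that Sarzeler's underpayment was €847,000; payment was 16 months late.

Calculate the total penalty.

€358,488

Accrued rate: 2% × 16 = 32%, capped at 50% → 32%
Failure-to-pay penalty: 32% of €847,000 = €271,040
Penalty before surcharge: €271,040 + €4,720 = €275,760
Administrative surcharge: 30% of €275,760 = €82,728
Total penalty: €275,760 + €82,728 = €358,488
Minimum €156,050: €358,488 meets the minimum, no increase.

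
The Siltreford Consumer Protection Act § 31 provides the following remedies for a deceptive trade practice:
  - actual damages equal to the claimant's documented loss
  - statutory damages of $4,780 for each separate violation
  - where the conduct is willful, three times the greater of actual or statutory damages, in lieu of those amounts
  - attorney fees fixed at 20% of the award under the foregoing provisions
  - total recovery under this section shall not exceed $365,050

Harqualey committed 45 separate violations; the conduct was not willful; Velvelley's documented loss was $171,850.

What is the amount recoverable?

$365,050

Statutory damages: 45 × $4,780 = $215,100
Conduct not willful: the in-lieu enhancement does not apply.
Actual plus statutory damages: $171,850 + $215,100 = $386,950
Attorney fees: 20% of $386,950 = $77,390
Total before cap: $386,950 + $77,390 = $464,340
Cap at $365,050: $464,340 exceeds the cap → $365,050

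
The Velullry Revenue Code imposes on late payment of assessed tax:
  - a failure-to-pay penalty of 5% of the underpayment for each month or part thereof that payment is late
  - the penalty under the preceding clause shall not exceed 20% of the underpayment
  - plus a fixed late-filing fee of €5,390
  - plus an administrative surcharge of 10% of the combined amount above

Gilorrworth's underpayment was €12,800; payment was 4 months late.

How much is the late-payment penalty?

Accrued rate: 5% × 4 = 20%, capped at 20% → 20%
Failure-to-pay penalty: 20% of €12,800 = €2,560
Penalty before surcharge: €2,560 + €5,390 = €7,950
Administrative surcharge: 10% of €7,950 = €795
Total penalty: €7,950 + €795 = €8,745

€8,745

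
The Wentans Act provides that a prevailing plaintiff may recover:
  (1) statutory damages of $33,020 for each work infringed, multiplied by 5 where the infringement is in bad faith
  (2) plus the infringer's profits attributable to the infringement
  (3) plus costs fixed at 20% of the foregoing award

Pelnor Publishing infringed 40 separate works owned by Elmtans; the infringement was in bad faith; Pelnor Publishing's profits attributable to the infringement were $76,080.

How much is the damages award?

$8,016,096

Statutory damages: 40 × $33,020 = $1,320,800
Multiplied by 5: 5 × $1,320,800 = $6,604,000
Combined award: $6,604,000 + $76,080 = $6,680,080
Costs: 20% of $6,680,080 = $1,336,016
Award plus costs: $6,680,080 + $1,336,016 = $8,016,096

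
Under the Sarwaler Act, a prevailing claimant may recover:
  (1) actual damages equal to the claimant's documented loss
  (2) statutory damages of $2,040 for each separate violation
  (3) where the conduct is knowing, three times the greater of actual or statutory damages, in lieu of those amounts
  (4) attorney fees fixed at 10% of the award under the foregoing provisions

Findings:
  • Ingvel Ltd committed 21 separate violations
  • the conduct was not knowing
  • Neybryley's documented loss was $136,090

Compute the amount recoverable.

Statutory damages: 21 × $2,040 = $42,840
Conduct not knowing: the in-lieu enhancement does not apply.
Actual plus statutory damages: $136,090 + $42,840 = $178,930
Attorney fees: 10% of $178,930 = $17,893
Total recovery: $178,930 + $17,893 = $196,823

$196,823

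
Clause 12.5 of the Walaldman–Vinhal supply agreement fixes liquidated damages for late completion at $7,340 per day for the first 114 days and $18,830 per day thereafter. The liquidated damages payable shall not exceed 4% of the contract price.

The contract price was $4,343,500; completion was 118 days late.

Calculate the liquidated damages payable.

First 114 days: 114 × $7,340 = $836,760
Remaining days: (118 − 114) × $18,830 = $75,320
Accrued per-day damages: $836,760 + $75,320 = $912,080
Cap: 4% of $4,343,500 = $173,740
Cap at $173,740: $912,080 exceeds the cap → $173,740

$173,740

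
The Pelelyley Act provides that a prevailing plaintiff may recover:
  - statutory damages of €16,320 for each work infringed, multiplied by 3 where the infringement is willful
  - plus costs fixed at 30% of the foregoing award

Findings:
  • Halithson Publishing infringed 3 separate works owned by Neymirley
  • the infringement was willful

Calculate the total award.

Statutory damages: 3 × €16,320 = €48,960
Trebled: 3 × €48,960 = €146,880
Costs: 30% of €146,880 = €44,064
Award plus costs: €146,880 + €44,064 = €190,944

€190,944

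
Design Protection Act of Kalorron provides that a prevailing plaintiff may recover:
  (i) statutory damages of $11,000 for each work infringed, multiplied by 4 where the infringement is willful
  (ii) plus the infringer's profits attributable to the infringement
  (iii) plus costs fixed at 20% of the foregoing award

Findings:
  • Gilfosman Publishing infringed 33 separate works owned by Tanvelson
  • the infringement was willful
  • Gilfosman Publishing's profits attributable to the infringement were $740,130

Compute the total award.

Statutory damages: 33 × $11,000 = $363,000
Multiplied by 4: 4 × $363,000 = $1,452,000
Combined award: $1,452,000 + $740,130 = $2,192,130
Costs: 20% of $2,192,130 = $438,426
Award plus costs: $2,192,130 + $438,426 = $2,630,556

$2,630,556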